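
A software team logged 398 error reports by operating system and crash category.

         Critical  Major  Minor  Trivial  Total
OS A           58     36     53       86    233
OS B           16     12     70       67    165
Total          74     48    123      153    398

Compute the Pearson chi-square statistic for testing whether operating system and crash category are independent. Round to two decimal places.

Grand total N = 398.
Expected counts (row total × column total / N):
  OS A, Critical: 233×74/398 = 43.322
  OS A, Major: 233×48/398 = 28.101
  OS A, Minor: 233×123/398 = 72.008
  OS A, Trivial: 233×153/398 = 89.570
  OS B, Critical: 165×74/398 = 30.678
  OS B, Major: 165×48/398 = 19.899
  OS B, Minor: 165×123/398 = 50.992
  OS B, Trivial: 165×153/398 = 63.430
Contributions (O − E)²/E:
  (58 − 43.322)²/43.322 = 4.9731
  (36 − 28.101)²/28.101 = 2.2204
  (53 − 72.008)²/72.008 = 5.0176
  (86 − 89.570)²/89.570 = 0.1423
  (16 − 30.678)²/30.678 = 7.0227
  (12 − 19.899)²/19.899 = 3.1355
  (70 − 50.992)²/50.992 = 7.0855
  (67 − 63.430)²/63.430 = 0.2009
χ² = 4.9731 + 2.2204 + 5.0176 + 0.1423 + 7.0227 + 3.1355 + 7.0855 + 0.2009 = 29.80

29.80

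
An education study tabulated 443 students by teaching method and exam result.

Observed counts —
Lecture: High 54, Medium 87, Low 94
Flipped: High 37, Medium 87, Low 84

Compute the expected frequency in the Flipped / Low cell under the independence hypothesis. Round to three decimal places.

83.576

Row total (Flipped) = 208; column total (Low) = 178; grand total N = 443.
Expected count = (row total × column total) / N = 208 × 178 / 443 = 83.576.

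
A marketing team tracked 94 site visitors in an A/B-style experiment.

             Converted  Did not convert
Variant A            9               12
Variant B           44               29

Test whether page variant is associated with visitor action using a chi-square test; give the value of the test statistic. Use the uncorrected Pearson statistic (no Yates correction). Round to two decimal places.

Row totals: 21, 73. Column totals: 53, 41. Grand total N = 94.
Expected counts (row total × column total / N):
  Variant A, Converted: 21×53/94 = 11.840
  Variant A, Did not convert: 21×41/94 = 9.160
  Variant B, Converted: 73×53/94 = 41.160
  Variant B, Did not convert: 73×41/94 = 31.840
Contributions (O − E)²/E:
  (9 − 11.840)²/11.840 = 0.6812
  (12 − 9.160)²/9.160 = 0.8805
  (44 − 41.160)²/41.160 = 0.1960
  (29 − 31.840)²/31.840 = 0.2533
χ² = 0.6812 + 0.8805 + 0.1960 + 0.2533 = 2.01

2.01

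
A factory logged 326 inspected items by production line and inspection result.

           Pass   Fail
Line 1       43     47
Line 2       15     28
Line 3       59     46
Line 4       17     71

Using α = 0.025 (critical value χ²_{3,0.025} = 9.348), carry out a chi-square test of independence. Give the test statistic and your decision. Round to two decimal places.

Row totals: 90, 43, 105, 88. Column totals: 134, 192. Grand total N = 326.
Expected counts (row total × column total / N):
  Line 1, Pass: 90×134/326 = 36.994
  Line 1, Fail: 90×192/326 = 53.006
  Line 2, Pass: 43×134/326 = 17.675
  Line 2, Fail: 43×192/326 = 25.325
  Line 3, Pass: 105×134/326 = 43.160
  Line 3, Fail: 105×192/326 = 61.840
  Line 4, Pass: 88×134/326 = 36.172
  Line 4, Fail: 88×192/326 = 51.828
Contributions (O − E)²/E:
  (43 − 36.994)²/36.994 = 0.9751
  (47 − 53.006)²/53.006 = 0.6805
  (15 − 17.675)²/17.675 = 0.4048
  (28 − 25.325)²/25.325 = 0.2826
  (59 − 43.160)²/43.160 = 5.8134
  (46 − 61.840)²/61.840 = 4.0573
  (17 − 36.172)²/36.172 = 10.1616
  (71 − 51.828)²/51.828 = 7.0920
χ² = 0.9751 + 0.6805 + 0.4048 + 0.2826 + 5.8134 + 4.0573 + 10.1616 + 7.0920 = 29.47
df = (4−1)(2−1) = 3. Since 29.47 > 9.348, reject the null hypothesis of independence at α = 0.025.

29.47; reject H₀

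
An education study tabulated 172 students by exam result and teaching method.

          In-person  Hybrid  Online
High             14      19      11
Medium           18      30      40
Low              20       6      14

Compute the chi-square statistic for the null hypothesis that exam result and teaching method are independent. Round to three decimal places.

Row totals: 44, 88, 40. Column totals: 52, 55, 65. Grand total N = 172.
Expected counts (row total × column total / N):
  High, In-person: 44×52/172 = 13.3023
  High, Hybrid: 44×55/172 = 14.0698
  High, Online: 44×65/172 = 16.6279
  Medium, In-person: 88×52/172 = 26.6047
  Medium, Hybrid: 88×55/172 = 28.1395
  Medium, Online: 88×65/172 = 33.2558
  Low, In-person: 40×52/172 = 12.0930
  Low, Hybrid: 40×55/172 = 12.7907
  Low, Online: 40×65/172 = 15.1163
Contributions (O − E)²/E:
  (14 − 13.3023)²/13.3023 = 0.0366
  (19 − 14.0698)²/14.0698 = 1.7276
  (11 − 16.6279)²/16.6279 = 1.9048
  (18 − 26.6047)²/26.6047 = 2.7830
  (30 − 28.1395)²/28.1395 = 0.1230
  (40 − 33.2558)²/33.2558 = 1.3677
  (20 − 12.0930)²/12.0930 = 5.1700
  (6 − 12.7907)²/12.7907 = 3.6052
  (14 − 15.1163)²/15.1163 = 0.0824
χ² = 0.0366 + 1.7276 + 1.9048 + 2.7830 + 0.1230 + 1.3677 + 5.1700 + 3.6052 + 0.0824 = 16.800

16.800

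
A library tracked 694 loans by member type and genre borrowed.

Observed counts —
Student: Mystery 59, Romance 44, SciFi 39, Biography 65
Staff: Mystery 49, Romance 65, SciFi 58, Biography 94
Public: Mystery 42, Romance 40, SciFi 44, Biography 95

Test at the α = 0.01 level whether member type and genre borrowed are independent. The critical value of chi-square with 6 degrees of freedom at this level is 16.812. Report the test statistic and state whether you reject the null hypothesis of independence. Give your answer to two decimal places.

Row totals: 207, 266, 221. Column totals: 150, 149, 141, 254. Grand total N = 694.
Expected counts (row total × column total / N):
  Student, Mystery: 207×150/694 = 44.741
  Student, Romance: 207×149/694 = 44.442
  Student, SciFi: 207×141/694 = 42.056
  Student, Biography: 207×254/694 = 75.761
  Staff, Mystery: 266×150/694 = 57.493
  Staff, Romance: 266×149/694 = 57.110
  Staff, SciFi: 266×141/694 = 54.043
  Staff, Biography: 266×254/694 = 97.354
  Public, Mystery: 221×150/694 = 47.767
  Public, Romance: 221×149/694 = 47.448
  Public, SciFi: 221×141/694 = 44.901
  Public, Biography: 221×254/694 = 80.885
Contributions (O − E)²/E:
  (59 − 44.741)²/44.741 = 4.5444
  (44 − 44.442)²/44.442 = 0.0044
  (39 − 42.056)²/42.056 = 0.2221
  (65 − 75.761)²/75.761 = 1.5285
  (49 − 57.493)²/57.493 = 1.2546
  (65 − 57.110)²/57.110 = 1.0900
  (58 − 54.043)²/54.043 = 0.2897
  (94 − 97.354)²/97.354 = 0.1156
  (42 − 47.767)²/47.767 = 0.6963
  (40 − 47.448)²/47.448 = 1.1691
  (44 − 44.901)²/44.901 = 0.0181
  (95 − 80.885)²/80.885 = 2.4632
χ² = 4.5444 + 0.0044 + 0.2221 + 1.5285 + 1.2546 + 1.0900 + 0.2897 + 0.1156 + 0.6963 + 1.1691 + 0.0181 + 2.4632 = 13.40
df = (3−1)(4−1) = 6. Since 13.40 < 16.812, fail to reject the null hypothesis of independence at α = 0.01.

13.40; fail to reject H₀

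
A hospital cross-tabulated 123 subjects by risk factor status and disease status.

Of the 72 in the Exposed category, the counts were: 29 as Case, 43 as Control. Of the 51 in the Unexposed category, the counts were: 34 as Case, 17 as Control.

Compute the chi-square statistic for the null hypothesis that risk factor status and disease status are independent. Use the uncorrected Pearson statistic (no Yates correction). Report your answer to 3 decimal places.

8.321

Row totals: 72, 51. Column totals: 63, 60. Grand total N = 123.
Expected counts (row total × column total / N):
  Exposed, Case: 72×63/123 = 36.8780
  Exposed, Control: 72×60/123 = 35.1220
  Unexposed, Case: 51×63/123 = 26.1220
  Unexposed, Control: 51×60/123 = 24.8780
Contributions (O − E)²/E:
  (29 − 36.8780)²/36.8780 = 1.6829
  (43 − 35.1220)²/35.1220 = 1.7671
  (34 − 26.1220)²/26.1220 = 2.3759
  (17 − 24.8780)²/24.8780 = 2.4947
χ² = 1.6829 + 1.7671 + 2.3759 + 2.4947 = 8.321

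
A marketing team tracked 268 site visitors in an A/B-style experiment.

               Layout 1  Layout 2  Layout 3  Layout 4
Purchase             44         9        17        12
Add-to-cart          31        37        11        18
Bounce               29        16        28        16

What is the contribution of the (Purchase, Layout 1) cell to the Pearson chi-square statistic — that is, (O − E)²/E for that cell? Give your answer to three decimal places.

4.661

Row total (Purchase) = 82; column total (Layout 1) = 104; N = 268.
Expected count E = 82 × 104 / 268 = 31.8209.
Contribution = (O − E)²/E = (44 − 31.8209)² / 31.8209 = 4.661.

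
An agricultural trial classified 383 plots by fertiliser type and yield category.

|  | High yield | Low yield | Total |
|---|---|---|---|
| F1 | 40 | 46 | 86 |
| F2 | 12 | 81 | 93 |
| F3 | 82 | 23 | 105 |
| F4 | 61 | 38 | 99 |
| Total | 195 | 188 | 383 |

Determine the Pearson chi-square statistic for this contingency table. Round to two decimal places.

Grand total N = 383.
Expected counts (row total × column total / N):
  F1, High yield: 86×195/383 = 43.786
  F1, Low yield: 86×188/383 = 42.214
  F2, High yield: 93×195/383 = 47.350
  F2, Low yield: 93×188/383 = 45.650
  F3, High yield: 105×195/383 = 53.460
  F3, Low yield: 105×188/383 = 51.540
  F4, High yield: 99×195/383 = 50.405
  F4, Low yield: 99×188/383 = 48.595
Contributions (O − E)²/E:
  (40 − 43.786)²/43.786 = 0.3274
  (46 − 42.214)²/42.214 = 0.3396
  (12 − 47.350)²/47.350 = 26.3912
  (81 − 45.650)²/45.650 = 27.3740
  (82 − 53.460)²/53.460 = 15.2363
  (23 − 51.540)²/51.540 = 15.8039
  (61 − 50.405)²/50.405 = 2.2270
  (38 − 48.595)²/48.595 = 2.3100
χ² = 0.3274 + 0.3396 + 26.3912 + 27.3740 + 15.2363 + 15.8039 + 2.2270 + 2.3100 = 90.01

90.01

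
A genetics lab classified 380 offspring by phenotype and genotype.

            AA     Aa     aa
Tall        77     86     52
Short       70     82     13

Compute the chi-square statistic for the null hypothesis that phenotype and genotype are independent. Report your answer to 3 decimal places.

17.554

Row totals: 215, 165. Column totals: 147, 168, 65. Grand total N = 380.
Expected counts (row total × column total / N):
  Tall, AA: 215×147/380 = 83.1711
  Tall, Aa: 215×168/380 = 95.0526
  Tall, aa: 215×65/380 = 36.7763
  Short, AA: 165×147/380 = 63.8289
  Short, Aa: 165×168/380 = 72.9474
  Short, aa: 165×65/380 = 28.2237
Contributions (O − E)²/E:
  (77 − 83.1711)²/83.1711 = 0.4579
  (86 − 95.0526)²/95.0526 = 0.8621
  (52 − 36.7763)²/36.7763 = 6.3019
  (70 − 63.8289)²/63.8289 = 0.5966
  (82 − 72.9474)²/72.9474 = 1.1234
  (13 − 28.2237)²/28.2237 = 8.2116
χ² = 0.4579 + 0.8621 + 6.3019 + 0.5966 + 1.1234 + 8.2116 = 17.554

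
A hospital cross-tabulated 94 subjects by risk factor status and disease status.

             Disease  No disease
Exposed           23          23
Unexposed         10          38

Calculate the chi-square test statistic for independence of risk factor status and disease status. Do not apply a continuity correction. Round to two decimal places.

8.77

Row totals: 46, 48. Column totals: 33, 61. Grand total N = 94.
Expected counts (row total × column total / N):
  Exposed, Disease: 46×33/94 = 16.149
  Exposed, No disease: 46×61/94 = 29.851
  Unexposed, Disease: 48×33/94 = 16.851
  Unexposed, No disease: 48×61/94 = 31.149
Contributions (O − E)²/E:
  (23 − 16.149)²/16.149 = 2.9064
  (23 − 29.851)²/29.851 = 1.5723
  (10 − 16.851)²/16.851 = 2.7854
  (38 − 31.149)²/31.149 = 1.5068
χ² = 2.9064 + 1.5723 + 2.7854 + 1.5068 = 8.77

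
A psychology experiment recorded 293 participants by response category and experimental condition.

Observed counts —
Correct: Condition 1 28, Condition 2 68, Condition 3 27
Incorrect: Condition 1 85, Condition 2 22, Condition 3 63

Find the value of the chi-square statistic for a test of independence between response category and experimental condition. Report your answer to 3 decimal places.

60.686

Row totals: 123, 170. Column totals: 113, 90, 90. Grand total N = 293.
Expected counts (row total × column total / N):
  Correct, Condition 1: 123×113/293 = 47.4369
  Correct, Condition 2: 123×90/293 = 37.7816
  Correct, Condition 3: 123×90/293 = 37.7816
  Incorrect, Condition 1: 170×113/293 = 65.5631
  Incorrect, Condition 2: 170×90/293 = 52.2184
  Incorrect, Condition 3: 170×90/293 = 52.2184
Contributions (O − E)²/E:
  (28 − 47.4369)²/47.4369 = 7.9641
  (68 − 37.7816)²/37.7816 = 24.1692
  (27 − 37.7816)²/37.7816 = 3.0767
  (85 − 65.5631)²/65.5631 = 5.7623
  (22 − 52.2184)²/52.2184 = 17.4872
  (63 − 52.2184)²/52.2184 = 2.2261
χ² = 7.9641 + 24.1692 + 3.0767 + 5.7623 + 17.4872 + 2.2261 = 60.686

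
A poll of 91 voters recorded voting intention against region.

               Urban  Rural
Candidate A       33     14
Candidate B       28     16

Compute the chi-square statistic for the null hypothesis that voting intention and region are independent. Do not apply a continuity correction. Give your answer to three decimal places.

0.445

Row totals: 47, 44. Column totals: 61, 30. Grand total N = 91.
Expected counts (row total × column total / N):
  Candidate A, Urban: 47×61/91 = 31.5055
  Candidate A, Rural: 47×30/91 = 15.4945
  Candidate B, Urban: 44×61/91 = 29.4945
  Candidate B, Rural: 44×30/91 = 14.5055
Contributions (O − E)²/E:
  (33 − 31.5055)²/31.5055 = 0.0709
  (14 − 15.4945)²/15.4945 = 0.1441
  (28 − 29.4945)²/29.4945 = 0.0757
  (16 − 14.5055)²/14.5055 = 0.1540
χ² = 0.0709 + 0.1441 + 0.0757 + 0.1540 = 0.445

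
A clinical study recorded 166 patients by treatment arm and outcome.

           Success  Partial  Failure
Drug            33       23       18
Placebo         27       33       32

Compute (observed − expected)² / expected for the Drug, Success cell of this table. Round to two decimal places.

Row total (Drug) = 74; column total (Success) = 60; N = 166.
Expected count E = 74 × 60 / 166 = 26.747.
Contribution = (O − E)²/E = (33 − 26.747)² / 26.747 = 1.46.

1.46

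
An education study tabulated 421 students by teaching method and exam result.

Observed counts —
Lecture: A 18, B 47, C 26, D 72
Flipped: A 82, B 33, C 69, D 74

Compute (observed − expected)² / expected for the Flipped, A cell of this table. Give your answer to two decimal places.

Row total (Flipped) = 258; column total (A) = 100; N = 421.
Expected count E = 258 × 100 / 421 = 61.283.
Contribution = (O − E)²/E = (82 − 61.283)² / 61.283 = 7.00.

7.00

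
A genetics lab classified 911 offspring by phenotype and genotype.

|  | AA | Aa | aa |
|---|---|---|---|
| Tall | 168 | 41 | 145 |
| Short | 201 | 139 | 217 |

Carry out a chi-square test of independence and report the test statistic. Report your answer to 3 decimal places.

26.719

Row totals: 354, 557. Column totals: 369, 180, 362. Grand total N = 911.
Expected counts (row total × column total / N):
  Tall, AA: 354×369/911 = 143.3875
  Tall, Aa: 354×180/911 = 69.9451
  Tall, aa: 354×362/911 = 140.6674
  Short, AA: 557×369/911 = 225.6125
  Short, Aa: 557×180/911 = 110.0549
  Short, aa: 557×362/911 = 221.3326
Contributions (O − E)²/E:
  (168 − 143.3875)²/143.3875 = 4.2247
  (41 − 69.9451)²/69.9451 = 11.9782
  (145 − 140.6674)²/140.6674 = 0.1334
  (201 − 225.6125)²/225.6125 = 2.6850
  (139 − 110.0549)²/110.0549 = 7.6127
  (217 − 221.3326)²/221.3326 = 0.0848
χ² = 4.2247 + 11.9782 + 0.1334 + 2.6850 + 7.6127 + 0.0848 = 26.719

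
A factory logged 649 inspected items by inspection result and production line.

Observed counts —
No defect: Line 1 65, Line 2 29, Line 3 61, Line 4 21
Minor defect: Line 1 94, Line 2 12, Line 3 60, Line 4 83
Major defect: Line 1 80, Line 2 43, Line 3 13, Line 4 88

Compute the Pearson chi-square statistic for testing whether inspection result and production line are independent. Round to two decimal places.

Row totals: 176, 249, 224. Column totals: 239, 84, 134, 192. Grand total N = 649.
Expected counts (row total × column total / N):
  No defect, Line 1: 176×239/649 = 64.814
  No defect, Line 2: 176×84/649 = 22.780
  No defect, Line 3: 176×134/649 = 36.339
  No defect, Line 4: 176×192/649 = 52.068
  Minor defect, Line 1: 249×239/649 = 91.696
  Minor defect, Line 2: 249×84/649 = 32.228
  Minor defect, Line 3: 249×134/649 = 51.411
  Minor defect, Line 4: 249×192/649 = 73.664
  Major defect, Line 1: 224×239/649 = 82.490
  Major defect, Line 2: 224×84/649 = 28.992
  Major defect, Line 3: 224×134/649 = 46.250
  Major defect, Line 4: 224×192/649 = 66.268
Contributions (O − E)²/E:
  (65 − 64.814)²/64.814 = 0.0005
  (29 − 22.780)²/22.780 = 1.6983
  (61 − 36.339)²/36.339 = 16.7359
  (21 − 52.068)²/52.068 = 18.5377
  (94 − 91.696)²/91.696 = 0.0579
  (12 − 32.228)²/32.228 = 12.6962
  (60 − 51.411)²/51.411 = 1.4349
  (83 − 73.664)²/73.664 = 1.1832
  (80 − 82.490)²/82.490 = 0.0752
  (43 − 28.992)²/28.992 = 6.7682
  (13 − 46.250)²/46.250 = 23.9041
  (88 − 66.268)²/66.268 = 7.1268
χ² = 0.0005 + 1.6983 + 16.7359 + 18.5377 + 0.0579 + 12.6962 + 1.4349 + 1.1832 + 0.0752 + 6.7682 + 23.9041 + 7.1268 = 90.22

90.22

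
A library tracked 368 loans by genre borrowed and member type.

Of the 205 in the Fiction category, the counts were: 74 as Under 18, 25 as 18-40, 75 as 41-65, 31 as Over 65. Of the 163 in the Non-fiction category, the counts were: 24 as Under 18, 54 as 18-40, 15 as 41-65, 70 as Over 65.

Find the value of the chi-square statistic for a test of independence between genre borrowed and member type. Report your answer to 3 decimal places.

Row totals: 205, 163. Column totals: 98, 79, 90, 101. Grand total N = 368.
Expected counts (row total × column total / N):
  Fiction, Under 18: 205×98/368 = 54.5924
  Fiction, 18-40: 205×79/368 = 44.0082
  Fiction, 41-65: 205×90/368 = 50.1359
  Fiction, Over 65: 205×101/368 = 56.2636
  Non-fiction, Under 18: 163×98/368 = 43.4076
  Non-fiction, 18-40: 163×79/368 = 34.9918
  Non-fiction, 41-65: 163×90/368 = 39.8641
  Non-fiction, Over 65: 163×101/368 = 44.7364
Contributions (O − E)²/E:
  (74 − 54.5924)²/54.5924 = 6.8994
  (25 − 44.0082)²/44.0082 = 8.2101
  (75 − 50.1359)²/50.1359 = 12.3310
  (31 − 56.2636)²/56.2636 = 11.3439
  (24 − 43.4076)²/43.4076 = 8.6772
  (54 − 34.9918)²/34.9918 = 10.3256
  (15 − 39.8641)²/39.8641 = 15.5083
  (70 − 44.7364)²/44.7364 = 14.2669
χ² = 6.8994 + 8.2101 + 12.3310 + 11.3439 + 8.6772 + 10.3256 + 15.5083 + 14.2669 = 87.562

87.562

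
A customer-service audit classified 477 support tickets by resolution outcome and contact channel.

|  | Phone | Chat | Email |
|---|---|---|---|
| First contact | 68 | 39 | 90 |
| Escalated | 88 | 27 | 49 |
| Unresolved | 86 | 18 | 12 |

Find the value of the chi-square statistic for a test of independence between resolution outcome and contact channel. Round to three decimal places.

53.012

Row totals: 197, 164, 116. Column totals: 242, 84, 151. Grand total N = 477.
Expected counts (row total × column total / N):
  First contact, Phone: 197×242/477 = 99.9455
  First contact, Chat: 197×84/477 = 34.6918
  First contact, Email: 197×151/477 = 62.3627
  Escalated, Phone: 164×242/477 = 83.2034
  Escalated, Chat: 164×84/477 = 28.8805
  Escalated, Email: 164×151/477 = 51.9161
  Unresolved, Phone: 116×242/477 = 58.8512
  Unresolved, Chat: 116×84/477 = 20.4277
  Unresolved, Email: 116×151/477 = 36.7212
Contributions (O − E)²/E:
  (68 − 99.9455)²/99.9455 = 10.2107
  (39 − 34.6918)²/34.6918 = 0.5350
  (90 − 62.3627)²/62.3627 = 12.2480
  (88 − 83.2034)²/83.2034 = 0.2765
  (27 − 28.8805)²/28.8805 = 0.1224
  (49 − 51.9161)²/51.9161 = 0.1638
  (86 − 58.8512)²/58.8512 = 12.5241
  (18 − 20.4277)²/20.4277 = 0.2885
  (12 − 36.7212)²/36.7212 = 16.6426
χ² = 10.2107 + 0.5350 + 12.2480 + 0.2765 + 0.1224 + 0.1638 + 12.5241 + 0.2885 + 16.6426 = 53.012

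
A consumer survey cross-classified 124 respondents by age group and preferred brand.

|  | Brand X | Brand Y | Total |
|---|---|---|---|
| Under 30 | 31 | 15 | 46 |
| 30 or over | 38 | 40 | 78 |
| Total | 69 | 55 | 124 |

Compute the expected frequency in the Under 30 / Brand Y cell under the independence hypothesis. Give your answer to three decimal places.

Row total (Under 30) = 46; column total (Brand Y) = 55; grand total N = 124.
Expected count = (row total × column total) / N = 46 × 55 / 124 = 20.403.

20.403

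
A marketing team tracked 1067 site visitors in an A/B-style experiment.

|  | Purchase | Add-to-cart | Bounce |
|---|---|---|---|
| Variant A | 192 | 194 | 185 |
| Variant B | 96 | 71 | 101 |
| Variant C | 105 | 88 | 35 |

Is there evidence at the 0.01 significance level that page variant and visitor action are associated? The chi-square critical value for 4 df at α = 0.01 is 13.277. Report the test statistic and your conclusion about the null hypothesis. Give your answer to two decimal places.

35.30; reject H₀

Row totals: 571, 268, 228. Column totals: 393, 353, 321. Grand total N = 1067.
Expected counts (row total × column total / N):
  Variant A, Purchase: 571×393/1067 = 210.312
  Variant A, Add-to-cart: 571×353/1067 = 188.906
  Variant A, Bounce: 571×321/1067 = 171.782
  Variant B, Purchase: 268×393/1067 = 98.710
  Variant B, Add-to-cart: 268×353/1067 = 88.664
  Variant B, Bounce: 268×321/1067 = 80.626
  Variant C, Purchase: 228×393/1067 = 83.978
  Variant C, Add-to-cart: 228×353/1067 = 75.430
  Variant C, Bounce: 228×321/1067 = 68.592
Contributions (O − E)²/E:
  (192 − 210.312)²/210.312 = 1.5944
  (194 − 188.906)²/188.906 = 0.1374
  (185 − 171.782)²/171.782 = 1.0171
  (96 − 98.710)²/98.710 = 0.0744
  (71 − 88.664)²/88.664 = 3.5191
  (101 − 80.626)²/80.626 = 5.1485
  (105 − 83.978)²/83.978 = 5.2624
  (88 − 75.430)²/75.430 = 2.0947
  (35 − 68.592)²/68.592 = 16.4512
χ² = 1.5944 + 0.1374 + 1.0171 + 0.0744 + 3.5191 + 5.1485 + 5.2624 + 2.0947 + 16.4512 = 35.30
df = (3−1)(3−1) = 4. Since 35.30 > 13.277, reject the null hypothesis of independence at α = 0.01.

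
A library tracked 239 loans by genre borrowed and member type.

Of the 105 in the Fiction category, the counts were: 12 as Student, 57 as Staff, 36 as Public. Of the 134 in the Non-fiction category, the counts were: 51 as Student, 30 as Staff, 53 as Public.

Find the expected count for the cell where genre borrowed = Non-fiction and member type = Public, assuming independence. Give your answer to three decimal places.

49.900

Row total (Non-fiction) = 134; column total (Public) = 89; grand total N = 239.
Expected count = (row total × column total) / N = 134 × 89 / 239 = 49.900.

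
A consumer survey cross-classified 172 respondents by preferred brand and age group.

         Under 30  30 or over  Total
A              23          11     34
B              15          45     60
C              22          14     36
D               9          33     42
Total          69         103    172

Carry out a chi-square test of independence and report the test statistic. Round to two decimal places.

Grand total N = 172.
Expected counts (row total × column total / N):
  A, Under 30: 34×69/172 = 13.6395
  A, 30 or over: 34×103/172 = 20.3605
  B, Under 30: 60×69/172 = 24.0698
  B, 30 or over: 60×103/172 = 35.9302
  C, Under 30: 36×69/172 = 14.4419
  C, 30 or over: 36×103/172 = 21.5581
  D, Under 30: 42×69/172 = 16.8488
  D, 30 or over: 42×103/172 = 25.1512
Contributions (O − E)²/E:
  (23 − 13.6395)²/13.6395 = 6.4239
  (11 − 20.3605)²/20.3605 = 4.3034
  (15 − 24.0698)²/24.0698 = 3.4176
  (45 − 35.9302)²/35.9302 = 2.2895
  (22 − 14.4419)²/14.4419 = 3.9555
  (14 − 21.5581)²/21.5581 = 2.6498
  (9 − 16.8488)²/16.8488 = 3.6563
  (33 − 25.1512)²/25.1512 = 2.4493
χ² = 6.4239 + 4.3034 + 3.4176 + 2.2895 + 3.9555 + 2.6498 + 3.6563 + 2.4493 = 29.15

29.15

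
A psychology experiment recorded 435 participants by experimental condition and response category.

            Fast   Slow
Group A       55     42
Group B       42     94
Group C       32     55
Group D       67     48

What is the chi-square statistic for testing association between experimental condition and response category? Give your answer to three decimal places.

26.856

Row totals: 97, 136, 87, 115. Column totals: 196, 239. Grand total N = 435.
Expected counts (row total × column total / N):
  Group A, Fast: 97×196/435 = 43.7057
  Group A, Slow: 97×239/435 = 53.2943
  Group B, Fast: 136×196/435 = 61.2782
  Group B, Slow: 136×239/435 = 74.7218
  Group C, Fast: 87×196/435 = 39.2000
  Group C, Slow: 87×239/435 = 47.8000
  Group D, Fast: 115×196/435 = 51.8161
  Group D, Slow: 115×239/435 = 63.1839
Contributions (O − E)²/E:
  (55 − 43.7057)²/43.7057 = 2.9186
  (42 − 53.2943)²/53.2943 = 2.3935
  (42 − 61.2782)²/61.2782 = 6.0649
  (94 − 74.7218)²/74.7218 = 4.9738
  (32 − 39.2000)²/39.2000 = 1.3224
  (55 − 47.8000)²/47.8000 = 1.0845
  (67 − 51.8161)²/51.8161 = 4.4494
  (48 − 63.1839)²/63.1839 = 3.6489
χ² = 2.9186 + 2.3935 + 6.0649 + 4.9738 + 1.3224 + 1.0845 + 4.4494 + 3.6489 = 26.856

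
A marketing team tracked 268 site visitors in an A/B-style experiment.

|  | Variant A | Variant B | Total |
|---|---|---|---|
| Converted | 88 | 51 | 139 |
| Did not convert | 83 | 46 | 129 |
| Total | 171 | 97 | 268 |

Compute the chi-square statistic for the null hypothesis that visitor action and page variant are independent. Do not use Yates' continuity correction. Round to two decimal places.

Grand total N = 268.
Expected counts (row total × column total / N):
  Converted, Variant A: 139×171/268 = 88.690
  Converted, Variant B: 139×97/268 = 50.310
  Did not convert, Variant A: 129×171/268 = 82.310
  Did not convert, Variant B: 129×97/268 = 46.690
Contributions (O − E)²/E:
  (88 − 88.690)²/88.690 = 0.0054
  (51 − 50.310)²/50.310 = 0.0095
  (83 − 82.310)²/82.310 = 0.0058
  (46 − 46.690)²/46.690 = 0.0102
χ² = 0.0054 + 0.0095 + 0.0058 + 0.0102 = 0.03

0.03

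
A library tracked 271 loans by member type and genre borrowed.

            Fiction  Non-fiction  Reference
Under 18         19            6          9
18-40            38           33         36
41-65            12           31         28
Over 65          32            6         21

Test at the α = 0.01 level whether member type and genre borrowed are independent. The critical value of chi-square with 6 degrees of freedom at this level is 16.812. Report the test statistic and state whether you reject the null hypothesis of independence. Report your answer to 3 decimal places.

31.387; reject H₀

Row totals: 34, 107, 71, 59. Column totals: 101, 76, 94. Grand total N = 271.
Expected counts (row total × column total / N):
  Under 18, Fiction: 34×101/271 = 12.6716
  Under 18, Non-fiction: 34×76/271 = 9.5351
  Under 18, Reference: 34×94/271 = 11.7934
  18-40, Fiction: 107×101/271 = 39.8782
  18-40, Non-fiction: 107×76/271 = 30.0074
  18-40, Reference: 107×94/271 = 37.1144
  41-65, Fiction: 71×101/271 = 26.4613
  41-65, Non-fiction: 71×76/271 = 19.9114
  41-65, Reference: 71×94/271 = 24.6273
  Over 65, Fiction: 59×101/271 = 21.9889
  Over 65, Non-fiction: 59×76/271 = 16.5461
  Over 65, Reference: 59×94/271 = 20.4649
Contributions (O − E)²/E:
  (19 − 12.6716)²/12.6716 = 3.1605
  (6 − 9.5351)²/9.5351 = 1.3106
  (9 − 11.7934)²/11.7934 = 0.6616
  (38 − 39.8782)²/39.8782 = 0.0885
  (33 − 30.0074)²/30.0074 = 0.2984
  (36 − 37.1144)²/37.1144 = 0.0335
  (12 − 26.4613)²/26.4613 = 7.9032
  (31 − 19.9114)²/19.9114 = 6.1752
  (28 − 24.6273)²/24.6273 = 0.4619
  (32 − 21.9889)²/21.9889 = 4.5579
  (6 − 16.5461)²/16.5461 = 6.7218
  (21 − 20.4649)²/20.4649 = 0.0140
χ² = 3.1605 + 1.3106 + 0.6616 + 0.0885 + 0.2984 + 0.0335 + 7.9032 + 6.1752 + 0.4619 + 4.5579 + 6.7218 + 0.0140 = 31.387
df = (4−1)(3−1) = 6. Since 31.387 > 16.812, reject the null hypothesis of independence at α = 0.01.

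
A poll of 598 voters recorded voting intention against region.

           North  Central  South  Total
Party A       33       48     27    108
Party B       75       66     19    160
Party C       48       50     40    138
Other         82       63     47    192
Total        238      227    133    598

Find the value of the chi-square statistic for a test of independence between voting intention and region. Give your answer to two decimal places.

Grand total N = 598.
Expected counts (row total × column total / N):
  Party A, North: 108×238/598 = 42.983
  Party A, Central: 108×227/598 = 40.997
  Party A, South: 108×133/598 = 24.020
  Party B, North: 160×238/598 = 63.679
  Party B, Central: 160×227/598 = 60.736
  Party B, South: 160×133/598 = 35.585
  Party C, North: 138×238/598 = 54.923
  Party C, Central: 138×227/598 = 52.385
  Party C, South: 138×133/598 = 30.692
  Other, North: 192×238/598 = 76.415
  Other, Central: 192×227/598 = 72.883
  Other, South: 192×133/598 = 42.702
Contributions (O − E)²/E:
  (33 − 42.983)²/42.983 = 2.3186
  (48 − 40.997)²/40.997 = 1.1962
  (27 − 24.020)²/24.020 = 0.3697
  (75 − 63.679)²/63.679 = 2.0127
  (66 − 60.736)²/60.736 = 0.4562
  (19 − 35.585)²/35.585 = 7.7297
  (48 − 54.923)²/54.923 = 0.8726
  (50 − 52.385)²/52.385 = 0.1086
  (40 − 30.692)²/30.692 = 2.8228
  (82 − 76.415)²/76.415 = 0.4082
  (63 − 72.883)²/72.883 = 1.3401
  (47 − 42.702)²/42.702 = 0.4326
χ² = 2.3186 + 1.1962 + 0.3697 + 2.0127 + 0.4562 + 7.7297 + 0.8726 + 0.1086 + 2.8228 + 0.4082 + 1.3401 + 0.4326 = 20.07

20.07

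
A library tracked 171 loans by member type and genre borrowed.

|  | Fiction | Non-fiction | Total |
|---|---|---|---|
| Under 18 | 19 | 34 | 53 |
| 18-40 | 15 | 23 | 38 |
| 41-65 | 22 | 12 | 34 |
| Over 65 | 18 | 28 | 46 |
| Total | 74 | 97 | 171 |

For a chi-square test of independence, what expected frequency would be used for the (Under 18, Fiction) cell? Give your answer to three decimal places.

Row total (Under 18) = 53; column total (Fiction) = 74; grand total N = 171.
Expected count = (row total × column total) / N = 53 × 74 / 171 = 22.936.

22.936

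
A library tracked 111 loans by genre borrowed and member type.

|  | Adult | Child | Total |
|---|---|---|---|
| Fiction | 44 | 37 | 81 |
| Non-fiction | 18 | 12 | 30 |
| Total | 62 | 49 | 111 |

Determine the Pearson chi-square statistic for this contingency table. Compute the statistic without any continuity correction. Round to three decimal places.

Grand total N = 111.
Expected counts (row total × column total / N):
  Fiction, Adult: 81×62/111 = 45.2432
  Fiction, Child: 81×49/111 = 35.7568
  Non-fiction, Adult: 30×62/111 = 16.7568
  Non-fiction, Child: 30×49/111 = 13.2432
Contributions (O − E)²/E:
  (44 − 45.2432)²/45.2432 = 0.0342
  (37 − 35.7568)²/35.7568 = 0.0432
  (18 − 16.7568)²/16.7568 = 0.0922
  (12 − 13.2432)²/13.2432 = 0.1167
χ² = 0.0342 + 0.0432 + 0.0922 + 0.1167 = 0.286

0.286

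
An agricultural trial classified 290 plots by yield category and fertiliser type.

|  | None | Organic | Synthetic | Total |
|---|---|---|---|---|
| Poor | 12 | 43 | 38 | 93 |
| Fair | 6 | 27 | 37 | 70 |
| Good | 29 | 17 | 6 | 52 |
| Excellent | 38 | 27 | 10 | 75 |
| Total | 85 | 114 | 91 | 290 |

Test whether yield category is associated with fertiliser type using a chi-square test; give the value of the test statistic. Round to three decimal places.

72.099

Grand total N = 290.
Expected counts (row total × column total / N):
  Poor, None: 93×85/290 = 27.25862
  Poor, Organic: 93×114/290 = 36.55862
  Poor, Synthetic: 93×91/290 = 29.18276
  Fair, None: 70×85/290 = 20.51724
  Fair, Organic: 70×114/290 = 27.51724
  Fair, Synthetic: 70×91/290 = 21.96552
  Good, None: 52×85/290 = 15.24138
  Good, Organic: 52×114/290 = 20.44138
  Good, Synthetic: 52×91/290 = 16.31724
  Excellent, None: 75×85/290 = 21.98276
  Excellent, Organic: 75×114/290 = 29.48276
  Excellent, Synthetic: 75×91/290 = 23.53448
Contributions (O − E)²/E:
  (12 − 27.25862)²/27.25862 = 8.5414
  (43 − 36.55862)²/36.55862 = 1.1349
  (38 − 29.18276)²/29.18276 = 2.6640
  (6 − 20.51724)²/20.51724 = 10.2719
  (27 − 27.51724)²/27.51724 = 0.0097
  (37 − 21.96552)²/21.96552 = 10.2905
  (29 − 15.24138)²/15.24138 = 12.4201
  (17 − 20.44138)²/20.44138 = 0.5794
  (6 − 16.31724)²/16.31724 = 6.5235
  (38 − 21.98276)²/21.98276 = 11.6706
  (27 − 29.48276)²/29.48276 = 0.2091
  (10 − 23.53448)²/23.53448 = 7.7836
χ² = 8.5414 + 1.1349 + 2.6640 + 10.2719 + 0.0097 + 10.2905 + 12.4201 + 0.5794 + 6.5235 + 11.6706 + 0.2091 + 7.7836 = 72.099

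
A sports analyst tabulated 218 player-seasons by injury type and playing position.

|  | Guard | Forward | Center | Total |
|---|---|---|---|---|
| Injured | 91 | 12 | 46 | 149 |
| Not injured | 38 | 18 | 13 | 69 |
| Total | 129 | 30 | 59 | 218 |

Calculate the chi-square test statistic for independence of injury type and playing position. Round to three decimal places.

13.954

Grand total N = 218.
Expected counts (row total × column total / N):
  Injured, Guard: 149×129/218 = 88.1697
  Injured, Forward: 149×30/218 = 20.5046
  Injured, Center: 149×59/218 = 40.3257
  Not injured, Guard: 69×129/218 = 40.8303
  Not injured, Forward: 69×30/218 = 9.4954
  Not injured, Center: 69×59/218 = 18.6743
Contributions (O − E)²/E:
  (91 − 88.1697)²/88.1697 = 0.0909
  (12 − 20.5046)²/20.5046 = 3.5274
  (46 − 40.3257)²/40.3257 = 0.7984
  (38 − 40.8303)²/40.8303 = 0.1962
  (18 − 9.4954)²/9.4954 = 7.6172
  (13 − 18.6743)²/18.6743 = 1.7242
χ² = 0.0909 + 3.5274 + 0.7984 + 0.1962 + 7.6172 + 1.7242 = 13.954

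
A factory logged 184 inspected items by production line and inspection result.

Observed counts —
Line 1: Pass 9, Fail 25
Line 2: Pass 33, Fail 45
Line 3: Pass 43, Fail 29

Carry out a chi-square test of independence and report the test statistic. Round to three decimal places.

11.097

Row totals: 34, 78, 72. Column totals: 85, 99. Grand total N = 184.
Expected counts (row total × column total / N):
  Line 1, Pass: 34×85/184 = 15.7065
  Line 1, Fail: 34×99/184 = 18.2935
  Line 2, Pass: 78×85/184 = 36.0326
  Line 2, Fail: 78×99/184 = 41.9674
  Line 3, Pass: 72×85/184 = 33.2609
  Line 3, Fail: 72×99/184 = 38.7391
Contributions (O − E)²/E:
  (9 − 15.7065)²/15.7065 = 2.8636
  (25 − 18.2935)²/18.2935 = 2.4586
  (33 − 36.0326)²/36.0326 = 0.2552
  (45 − 41.9674)²/41.9674 = 0.2191
  (43 − 33.2609)²/33.2609 = 2.8517
  (29 − 38.7391)²/38.7391 = 2.4484
χ² = 2.8636 + 2.4586 + 0.2552 + 0.2191 + 2.8517 + 2.4484 = 11.097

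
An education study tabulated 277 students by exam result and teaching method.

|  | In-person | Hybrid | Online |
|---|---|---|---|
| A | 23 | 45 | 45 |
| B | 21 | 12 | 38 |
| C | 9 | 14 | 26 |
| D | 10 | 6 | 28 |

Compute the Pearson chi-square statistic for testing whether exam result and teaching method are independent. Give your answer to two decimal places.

18.53

Row totals: 113, 71, 49, 44. Column totals: 63, 77, 137. Grand total N = 277.
Expected counts (row total × column total / N):
  A, In-person: 113×63/277 = 25.70036
  A, Hybrid: 113×77/277 = 31.41155
  A, Online: 113×137/277 = 55.88809
  B, In-person: 71×63/277 = 16.14801
  B, Hybrid: 71×77/277 = 19.73646
  B, Online: 71×137/277 = 35.11552
  C, In-person: 49×63/277 = 11.14440
  C, Hybrid: 49×77/277 = 13.62094
  C, Online: 49×137/277 = 24.23466
  D, In-person: 44×63/277 = 10.00722
  D, Hybrid: 44×77/277 = 12.23105
  D, Online: 44×137/277 = 21.76173
Contributions (O − E)²/E:
  (23 − 25.70036)²/25.70036 = 0.2837
  (45 − 31.41155)²/31.41155 = 5.8783
  (45 − 55.88809)²/55.88809 = 2.1212
  (21 − 16.14801)²/16.14801 = 1.4579
  (12 − 19.73646)²/19.73646 = 3.0326
  (38 − 35.11552)²/35.11552 = 0.2369
  (9 − 11.14440)²/11.14440 = 0.4126
  (14 − 13.62094)²/13.62094 = 0.0105
  (26 − 24.23466)²/24.23466 = 0.1286
  (10 − 10.00722)²/10.00722 = 0.0000
  (6 − 12.23105)²/12.23105 = 3.1744
  (28 − 21.76173)²/21.76173 = 1.7883
χ² = 0.2837 + 5.8783 + 2.1212 + 1.4579 + 3.0326 + 0.2369 + 0.4126 + 0.0105 + 0.1286 + 0.0000 + 3.1744 + 1.7883 = 18.53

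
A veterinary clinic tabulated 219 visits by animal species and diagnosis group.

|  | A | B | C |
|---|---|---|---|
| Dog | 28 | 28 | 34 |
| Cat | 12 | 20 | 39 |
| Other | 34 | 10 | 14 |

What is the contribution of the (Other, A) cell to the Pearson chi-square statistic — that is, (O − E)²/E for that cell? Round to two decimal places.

Row total (Other) = 58; column total (A) = 74; N = 219.
Expected count E = 58 × 74 / 219 = 19.598.
Contribution = (O − E)²/E = (34 − 19.598)² / 19.598 = 10.58.

10.58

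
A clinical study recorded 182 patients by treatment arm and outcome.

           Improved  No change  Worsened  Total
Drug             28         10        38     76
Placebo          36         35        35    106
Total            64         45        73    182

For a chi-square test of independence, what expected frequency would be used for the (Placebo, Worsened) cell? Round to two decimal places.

42.52

Row total (Placebo) = 106; column total (Worsened) = 73; grand total N = 182.
Expected count = (row total × column total) / N = 106 × 73 / 182 = 42.52.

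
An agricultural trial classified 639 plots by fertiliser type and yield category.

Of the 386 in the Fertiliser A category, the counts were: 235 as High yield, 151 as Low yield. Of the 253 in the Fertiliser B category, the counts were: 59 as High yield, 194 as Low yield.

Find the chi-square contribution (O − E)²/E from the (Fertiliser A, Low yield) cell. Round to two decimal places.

Row total (Fertiliser A) = 386; column total (Low yield) = 345; N = 639.
Expected count E = 386 × 345 / 639 = 208.404.
Contribution = (O − E)²/E = (151 − 208.404)² / 208.404 = 15.81.

15.81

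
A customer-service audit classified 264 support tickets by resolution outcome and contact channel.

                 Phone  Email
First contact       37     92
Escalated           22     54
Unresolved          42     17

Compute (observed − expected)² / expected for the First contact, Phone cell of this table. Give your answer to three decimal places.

Row total (First contact) = 129; column total (Phone) = 101; N = 264.
Expected count E = 129 × 101 / 264 = 49.3523.
Contribution = (O − E)²/E = (37 − 49.3523)² / 49.3523 = 3.092.

3.092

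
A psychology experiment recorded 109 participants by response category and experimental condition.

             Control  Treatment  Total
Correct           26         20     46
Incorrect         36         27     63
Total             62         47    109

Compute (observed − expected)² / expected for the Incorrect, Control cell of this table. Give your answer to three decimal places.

0.001

Row total (Incorrect) = 63; column total (Control) = 62; N = 109.
Expected count E = 63 × 62 / 109 = 35.8349.
Contribution = (O − E)²/E = (36 − 35.8349)² / 35.8349 = 0.001.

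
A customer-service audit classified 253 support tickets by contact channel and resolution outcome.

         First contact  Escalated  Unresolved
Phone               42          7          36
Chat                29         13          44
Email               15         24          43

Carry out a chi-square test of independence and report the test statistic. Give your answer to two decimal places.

23.94

Row totals: 85, 86, 82. Column totals: 86, 44, 123. Grand total N = 253.
Expected counts (row total × column total / N):
  Phone, First contact: 85×86/253 = 28.8933
  Phone, Escalated: 85×44/253 = 14.7826
  Phone, Unresolved: 85×123/253 = 41.3241
  Chat, First contact: 86×86/253 = 29.2332
  Chat, Escalated: 86×44/253 = 14.9565
  Chat, Unresolved: 86×123/253 = 41.8103
  Email, First contact: 82×86/253 = 27.8735
  Email, Escalated: 82×44/253 = 14.2609
  Email, Unresolved: 82×123/253 = 39.8656
Contributions (O − E)²/E:
  (42 − 28.8933)²/28.8933 = 5.9455
  (7 − 14.7826)²/14.7826 = 4.0973
  (36 − 41.3241)²/41.3241 = 0.6859
  (29 − 29.2332)²/29.2332 = 0.0019
  (13 − 14.9565)²/14.9565 = 0.2559
  (44 − 41.8103)²/41.8103 = 0.1147
  (15 − 27.8735)²/27.8735 = 5.9457
  (24 − 14.2609)²/14.2609 = 6.6511
  (43 − 39.8656)²/39.8656 = 0.2464
χ² = 5.9455 + 4.0973 + 0.6859 + 0.0019 + 0.2559 + 0.1147 + 5.9457 + 6.6511 + 0.2464 = 23.94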